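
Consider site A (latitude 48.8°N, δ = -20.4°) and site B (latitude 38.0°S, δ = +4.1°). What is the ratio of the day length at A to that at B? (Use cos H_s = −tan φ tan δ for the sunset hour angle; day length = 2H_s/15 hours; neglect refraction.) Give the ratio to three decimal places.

0.747

A: H_s = arccos(−tan 48.8° · tan -20.4°) = 64.86°, so 2H_s/15 = 8.6480 h.
B: H_s = arccos(−tan -38.0° · tan 4.1°) = 86.79°, so 2H_s/15 = 11.5720 h.
Ratio A/B = 8.6480 / 11.5720 = 0.7473.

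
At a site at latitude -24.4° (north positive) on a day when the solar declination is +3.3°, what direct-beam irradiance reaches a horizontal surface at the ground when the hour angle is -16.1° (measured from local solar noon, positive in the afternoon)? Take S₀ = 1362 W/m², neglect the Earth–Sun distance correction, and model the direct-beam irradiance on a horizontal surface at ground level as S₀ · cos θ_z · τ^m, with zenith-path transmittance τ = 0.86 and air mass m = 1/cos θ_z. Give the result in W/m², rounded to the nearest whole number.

cos θ_z = sin φ sin δ + cos φ cos δ cos H = (-0.4131)(0.0576) + (0.9107)(0.9983)(0.9608) = 0.8497.
Air mass m = 1/cos θ_z = 1/0.8497 = 1.177; τ^m = 0.86^1.177 = 0.8373.
Surface direct beam = 1362 × 0.8497 × 0.8373 = 969.00 W/m².

969 W/m²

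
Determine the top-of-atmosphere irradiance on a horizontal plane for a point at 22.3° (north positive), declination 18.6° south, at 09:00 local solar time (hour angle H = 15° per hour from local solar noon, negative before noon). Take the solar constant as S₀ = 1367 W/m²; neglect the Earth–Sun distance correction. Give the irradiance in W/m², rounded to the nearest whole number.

682 W/m²

Hour angle H = 15° × (9 − 12) = -45.00°.
With φ = 22.3°, δ = -18.6°, H = -45.00°: sin φ sin δ = -0.1210, cos φ cos δ cos H = 0.6201, so cos θ_z = 0.4991.
Top-of-atmosphere irradiance = S₀ cos θ_z = 1367 × 0.4991 = 682.27 W/m².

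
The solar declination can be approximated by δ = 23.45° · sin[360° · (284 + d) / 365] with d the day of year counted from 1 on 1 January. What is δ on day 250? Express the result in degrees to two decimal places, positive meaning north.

360 × (284 + 250) / 365 = 526.685°; sin(526.685°) = 0.2303.
δ = 23.45 × 0.2303 = 5.401° ≈ +5.40°.

+5.40°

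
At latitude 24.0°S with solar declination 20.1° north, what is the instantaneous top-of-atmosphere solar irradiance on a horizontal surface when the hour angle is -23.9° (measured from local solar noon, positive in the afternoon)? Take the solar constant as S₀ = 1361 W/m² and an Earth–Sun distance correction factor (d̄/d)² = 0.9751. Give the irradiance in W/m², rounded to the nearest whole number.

855 W/m²

With φ = -24.0°, δ = 20.1°, H = -23.90°: sin φ sin δ = -0.1398, cos φ cos δ cos H = 0.7843, so cos θ_z = 0.6445.
Top-of-atmosphere irradiance = S₀ (d̄/d)² cos θ_z = 1361 × 0.9751 × 0.6445 = 855.32 W/m².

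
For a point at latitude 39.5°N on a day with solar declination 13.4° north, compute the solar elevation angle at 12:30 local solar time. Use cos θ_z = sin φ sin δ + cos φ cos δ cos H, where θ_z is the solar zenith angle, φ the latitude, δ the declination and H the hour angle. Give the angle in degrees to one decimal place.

63.1°

Hour angle H = 15° × (12.5 − 12) = 7.50°.
With φ = 39.5°, δ = 13.4°, H = 7.50°: sin φ sin δ = 0.1474, cos φ cos δ cos H = 0.7442, so cos θ_z = 0.8916.
θ_z = arccos(0.8916) = 26.93°, so the elevation is 90° − 26.93° = 63.07°.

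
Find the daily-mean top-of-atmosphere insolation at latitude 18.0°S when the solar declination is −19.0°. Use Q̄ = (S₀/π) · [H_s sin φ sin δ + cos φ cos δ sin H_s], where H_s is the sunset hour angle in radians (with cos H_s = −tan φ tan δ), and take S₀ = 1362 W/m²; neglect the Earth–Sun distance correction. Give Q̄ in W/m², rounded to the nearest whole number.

461 W/m²

−tan φ tan δ = −(-0.3249)(-0.3443) = -0.1119; H_s = arccos(-0.1119) = 96.42°. In radians, H_s = 1.6828.
H_s sin φ sin δ = 1.6828 × -0.3090 × -0.3256 = 0.1693.
cos φ cos δ sin H_s = 0.9511 × 0.9455 × 0.9937 = 0.8936.
Q̄ = (1362/π) × (0.1693 + 0.8936) = 433.54 × 1.0629 = 460.81 W/m².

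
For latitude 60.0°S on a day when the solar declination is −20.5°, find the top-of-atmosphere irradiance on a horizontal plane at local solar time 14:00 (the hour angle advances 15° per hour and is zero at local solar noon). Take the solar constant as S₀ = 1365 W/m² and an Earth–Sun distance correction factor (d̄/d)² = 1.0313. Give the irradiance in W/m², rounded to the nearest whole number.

998 W/m²

Hour angle H = 15° × (14 − 12) = 30.00°.
cos θ_z = sin(-60.0°) sin(-20.5°) + cos(-60.0°) cos(-20.5°) cos(30.00°) = 0.3033 + 0.4056 = 0.7089.
Top-of-atmosphere irradiance = S₀ (d̄/d)² cos θ_z = 1365 × 1.0313 × 0.7089 = 997.94 W/m².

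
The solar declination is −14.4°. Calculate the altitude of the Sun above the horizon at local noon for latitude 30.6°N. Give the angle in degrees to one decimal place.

At local solar noon the hour angle is zero, so the elevation is 90° − |φ − δ| = 90° − |30.6° − (-14.4°)| = 90° − 45.0° = 45.0°.

45.0°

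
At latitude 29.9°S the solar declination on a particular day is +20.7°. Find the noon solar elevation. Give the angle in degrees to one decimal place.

At local solar noon the hour angle is zero, so the elevation is 90° − |φ − δ| = 90° − |-29.9° − (20.7°)| = 90° − 50.6° = 39.4°.

39.4°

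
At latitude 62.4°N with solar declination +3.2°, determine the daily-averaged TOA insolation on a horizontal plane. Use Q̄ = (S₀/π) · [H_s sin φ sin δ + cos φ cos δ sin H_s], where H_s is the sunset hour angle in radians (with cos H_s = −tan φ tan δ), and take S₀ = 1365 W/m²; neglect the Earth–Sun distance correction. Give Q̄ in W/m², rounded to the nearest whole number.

236 W/m²

−tan φ tan δ = −(1.9128)(0.0559) = -0.1069; H_s = arccos(-0.1069) = 96.14°. In radians, H_s = 1.6780.
H_s sin φ sin δ = 1.6780 × 0.8862 × 0.0558 = 0.0830.
cos φ cos δ sin H_s = 0.4633 × 0.9984 × 0.9943 = 0.4599.
Q̄ = (1365/π) × (0.0830 + 0.4599) = 434.49 × 0.5429 = 235.88 W/m².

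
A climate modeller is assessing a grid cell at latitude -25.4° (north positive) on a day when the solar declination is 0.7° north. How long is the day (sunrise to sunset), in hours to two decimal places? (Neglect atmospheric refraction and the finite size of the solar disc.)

cos H_s = −tan(-25.4°) · tan(0.7°) = 0.0058, so H_s = arccos(0.0058) = 89.67°.
Day length = 2 H_s / 15° h⁻¹ = 179.34° / 15 = 11.956 h.

11.96 hours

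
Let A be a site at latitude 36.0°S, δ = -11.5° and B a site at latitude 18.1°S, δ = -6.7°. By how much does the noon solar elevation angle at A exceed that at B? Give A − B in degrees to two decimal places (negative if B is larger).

-13.10°

A: 90° − |-36.0 − (-11.5)| = 65.50°.
B: 90° − |-18.1 − (-6.7)| = 78.60°.
A − B = 65.50 − 78.60 = -13.10°.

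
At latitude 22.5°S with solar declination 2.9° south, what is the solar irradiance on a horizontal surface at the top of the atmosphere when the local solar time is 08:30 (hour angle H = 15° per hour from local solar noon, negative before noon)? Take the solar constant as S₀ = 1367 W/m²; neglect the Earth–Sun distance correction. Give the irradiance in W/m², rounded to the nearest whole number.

Hour angle H = 15° × (8.5 − 12) = -52.50°.
cos θ_z = sin φ sin δ + cos φ cos δ cos H = (-0.3827)(-0.0506) + (0.9239)(0.9987)(0.6088) = 0.5811.
Top-of-atmosphere irradiance = S₀ cos θ_z = 1367 × 0.5811 = 794.36 W/m².

794 W/m²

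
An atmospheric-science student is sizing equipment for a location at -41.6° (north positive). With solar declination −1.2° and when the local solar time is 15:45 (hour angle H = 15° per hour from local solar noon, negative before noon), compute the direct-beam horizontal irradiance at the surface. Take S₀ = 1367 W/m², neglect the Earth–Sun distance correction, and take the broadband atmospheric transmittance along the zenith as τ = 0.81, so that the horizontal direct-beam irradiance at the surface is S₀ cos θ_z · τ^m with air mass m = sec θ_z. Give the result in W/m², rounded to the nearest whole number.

Hour angle H = 15° × (15.75 − 12) = 56.25°.
cos θ_z = sin(-41.6°) sin(-1.2°) + cos(-41.6°) cos(-1.2°) cos(56.25°) = 0.0139 + 0.4154 = 0.4293.
Air mass m = 1/cos θ_z = 1/0.4293 = 2.329; τ^m = 0.81^2.329 = 0.6122.
Surface direct beam = 1367 × 0.4293 × 0.6122 = 359.27 W/m².

359 W/m²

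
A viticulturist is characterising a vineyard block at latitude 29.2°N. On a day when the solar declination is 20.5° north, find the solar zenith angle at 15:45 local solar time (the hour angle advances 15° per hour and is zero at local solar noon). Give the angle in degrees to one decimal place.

Hour angle H = 15° × (15.75 − 12) = 56.25°.
cos θ_z = sin(29.2°) sin(20.5°) + cos(29.2°) cos(20.5°) cos(56.25°) = 0.1709 + 0.4543 = 0.6252.
θ_z = arccos(0.6252) = 51.30°.

51.3°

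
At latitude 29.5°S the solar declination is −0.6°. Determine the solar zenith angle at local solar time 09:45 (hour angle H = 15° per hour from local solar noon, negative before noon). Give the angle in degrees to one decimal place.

Hour angle H = 15° × (9.75 − 12) = -33.75°.
With φ = -29.5°, δ = -0.6°, H = -33.75°: sin φ sin δ = 0.0052, cos φ cos δ cos H = 0.7236, so cos θ_z = 0.7288.
θ_z = arccos(0.7288) = 43.21°.

43.2°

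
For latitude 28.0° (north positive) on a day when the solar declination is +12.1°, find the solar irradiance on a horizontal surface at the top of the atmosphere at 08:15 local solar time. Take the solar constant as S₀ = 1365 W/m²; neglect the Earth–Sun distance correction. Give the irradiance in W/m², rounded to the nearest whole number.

789 W/m²

Hour angle H = 15° × (8.25 − 12) = -56.25°.
cos θ_z = sin(28.0°) sin(12.1°) + cos(28.0°) cos(12.1°) cos(-56.25°) = 0.0984 + 0.4796 = 0.5780.
Top-of-atmosphere irradiance = S₀ cos θ_z = 1365 × 0.5780 = 788.97 W/m².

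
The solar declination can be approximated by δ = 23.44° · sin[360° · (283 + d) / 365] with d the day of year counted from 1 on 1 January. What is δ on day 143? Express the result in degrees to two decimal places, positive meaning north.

360 × (283 + 143) / 365 = 420.164°; sin(420.164°) = 0.8675.
δ = 23.44 × 0.8675 = 20.334° ≈ +20.33°.

+20.33°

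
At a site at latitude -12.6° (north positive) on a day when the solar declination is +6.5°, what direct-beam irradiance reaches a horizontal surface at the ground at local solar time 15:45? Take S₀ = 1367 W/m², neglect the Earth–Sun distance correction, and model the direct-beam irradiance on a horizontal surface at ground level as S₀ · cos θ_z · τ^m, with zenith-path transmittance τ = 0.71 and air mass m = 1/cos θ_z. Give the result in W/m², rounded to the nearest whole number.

361 W/m²

Hour angle H = 15° × (15.75 − 12) = 56.25°.
cos θ_z = sin φ sin δ + cos φ cos δ cos H = (-0.2181)(0.1132) + (0.9759)(0.9936)(0.5556) = 0.5141.
Air mass m = 1/cos θ_z = 1/0.5141 = 1.945; τ^m = 0.71^1.945 = 0.5137.
Surface direct beam = 1367 × 0.5141 × 0.5137 = 361.02 W/m².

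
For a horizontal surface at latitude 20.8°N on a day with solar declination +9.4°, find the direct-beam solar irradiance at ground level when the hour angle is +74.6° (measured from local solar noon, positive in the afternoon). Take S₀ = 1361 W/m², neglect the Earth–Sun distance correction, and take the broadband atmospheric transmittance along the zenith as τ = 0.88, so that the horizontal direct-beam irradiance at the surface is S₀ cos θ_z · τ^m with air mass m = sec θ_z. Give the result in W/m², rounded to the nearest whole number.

cos θ_z = sin φ sin δ + cos φ cos δ cos H = (0.3551)(0.1633) + (0.9348)(0.9866)(0.2656) = 0.3029.
Air mass m = 1/cos θ_z = 1/0.3029 = 3.301; τ^m = 0.88^3.301 = 0.6557.
Surface direct beam = 1361 × 0.3029 × 0.6557 = 270.31 W/m².

270 W/m²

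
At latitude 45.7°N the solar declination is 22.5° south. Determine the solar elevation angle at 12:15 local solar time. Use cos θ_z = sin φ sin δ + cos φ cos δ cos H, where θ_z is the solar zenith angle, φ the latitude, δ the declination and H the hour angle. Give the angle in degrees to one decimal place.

21.7°

Hour angle H = 15° × (12.25 − 12) = 3.75°.
With φ = 45.7°, δ = -22.5°, H = 3.75°: sin φ sin δ = -0.2739, cos φ cos δ cos H = 0.6439, so cos θ_z = 0.3700.
θ_z = arccos(0.3700) = 68.28°, so the elevation is 90° − 68.28° = 21.72°.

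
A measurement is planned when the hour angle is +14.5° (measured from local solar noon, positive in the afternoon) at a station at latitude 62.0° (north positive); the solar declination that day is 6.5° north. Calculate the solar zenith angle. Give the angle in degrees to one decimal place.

56.5°

cos θ_z = sin φ sin δ + cos φ cos δ cos H = (0.8829)(0.1132) + (0.4695)(0.9936)(0.9681) = 0.5516.
θ_z = arccos(0.5516) = 56.52°.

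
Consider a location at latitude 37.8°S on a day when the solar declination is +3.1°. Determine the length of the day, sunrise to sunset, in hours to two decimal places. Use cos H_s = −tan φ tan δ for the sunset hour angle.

11.68 hours

−tan φ tan δ = −(-0.7757)(0.0542) = 0.0420; H_s = arccos(0.0420) = 87.59°.
Day length = 2 H_s / 15° h⁻¹ = 175.18° / 15 = 11.679 h.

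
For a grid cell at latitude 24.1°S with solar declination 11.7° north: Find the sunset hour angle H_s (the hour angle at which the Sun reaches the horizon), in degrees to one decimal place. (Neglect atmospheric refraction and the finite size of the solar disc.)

84.7°

The sunset hour angle satisfies cos H_s = −tan φ tan δ = 0.0926, giving H_s = 84.69°.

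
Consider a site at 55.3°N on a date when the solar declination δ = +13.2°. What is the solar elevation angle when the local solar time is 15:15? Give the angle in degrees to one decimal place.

Hour angle H = 15° × (15.25 − 12) = 48.75°.
With φ = 55.3°, δ = 13.2°, H = 48.75°: sin φ sin δ = 0.1877, cos φ cos δ cos H = 0.3654, so cos θ_z = 0.5531.
θ_z = arccos(0.5531) = 56.42°, so the elevation is 90° − 56.42° = 33.58°.

33.6°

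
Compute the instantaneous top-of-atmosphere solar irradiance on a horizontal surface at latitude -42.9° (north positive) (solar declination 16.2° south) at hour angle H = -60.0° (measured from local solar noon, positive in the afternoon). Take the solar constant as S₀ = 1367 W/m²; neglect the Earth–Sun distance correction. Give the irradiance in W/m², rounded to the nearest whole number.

740 W/m²

With φ = -42.9°, δ = -16.2°, H = -60.00°: sin φ sin δ = 0.1899, cos φ cos δ cos H = 0.3517, so cos θ_z = 0.5416.
Top-of-atmosphere irradiance = S₀ cos θ_z = 1367 × 0.5416 = 740.37 W/m².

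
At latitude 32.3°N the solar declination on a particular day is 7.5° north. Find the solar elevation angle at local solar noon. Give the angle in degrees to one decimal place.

65.2°

At local solar noon the hour angle is zero, so the elevation is 90° − |φ − δ| = 90° − |32.3° − (7.5°)| = 90° − 24.8° = 65.2°.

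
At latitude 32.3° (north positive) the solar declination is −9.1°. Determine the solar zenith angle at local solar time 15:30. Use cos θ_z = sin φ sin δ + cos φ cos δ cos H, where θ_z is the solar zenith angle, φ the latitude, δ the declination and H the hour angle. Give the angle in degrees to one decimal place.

64.9°

Hour angle H = 15° × (15.5 − 12) = 52.50°.
With φ = 32.3°, δ = -9.1°, H = 52.50°: sin φ sin δ = -0.0845, cos φ cos δ cos H = 0.5081, so cos θ_z = 0.4236.
θ_z = arccos(0.4236) = 64.94°.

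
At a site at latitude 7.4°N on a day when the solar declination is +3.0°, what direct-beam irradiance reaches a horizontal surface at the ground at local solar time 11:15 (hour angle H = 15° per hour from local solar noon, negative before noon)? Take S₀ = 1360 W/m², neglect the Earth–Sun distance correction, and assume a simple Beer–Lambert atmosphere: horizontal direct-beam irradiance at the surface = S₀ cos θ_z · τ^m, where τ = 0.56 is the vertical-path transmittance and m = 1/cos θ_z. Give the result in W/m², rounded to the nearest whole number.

Hour angle H = 15° × (11.25 − 12) = -11.25°.
cos θ_z = sin φ sin δ + cos φ cos δ cos H = (0.1288)(0.0523) + (0.9917)(0.9986)(0.9808) = 0.9780.
Air mass m = 1/cos θ_z = 1/0.9780 = 1.022; τ^m = 0.56^1.022 = 0.5529.
Surface direct beam = 1360 × 0.9780 × 0.5529 = 735.40 W/m².

735 W/m²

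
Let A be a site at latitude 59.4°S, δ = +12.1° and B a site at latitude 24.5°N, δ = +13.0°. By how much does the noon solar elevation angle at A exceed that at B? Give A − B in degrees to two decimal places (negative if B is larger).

A: 90° − |-59.4 − (12.1)| = 18.50°.
B: 90° − |24.5 − (13.0)| = 78.50°.
A − B = 18.50 − 78.50 = -60.00°.

-60.00°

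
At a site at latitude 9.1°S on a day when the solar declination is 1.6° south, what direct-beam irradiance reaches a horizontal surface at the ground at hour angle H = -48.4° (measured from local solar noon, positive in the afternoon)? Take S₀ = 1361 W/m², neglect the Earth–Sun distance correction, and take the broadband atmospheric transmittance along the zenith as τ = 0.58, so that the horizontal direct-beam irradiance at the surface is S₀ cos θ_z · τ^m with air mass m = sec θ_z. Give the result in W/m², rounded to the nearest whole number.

cos θ_z = sin(-9.1°) sin(-1.6°) + cos(-9.1°) cos(-1.6°) cos(-48.40°) = 0.0044 + 0.6553 = 0.6597.
Air mass m = 1/cos θ_z = 1/0.6597 = 1.516; τ^m = 0.58^1.516 = 0.4379.
Surface direct beam = 1361 × 0.6597 × 0.4379 = 393.17 W/m².

393 W/m²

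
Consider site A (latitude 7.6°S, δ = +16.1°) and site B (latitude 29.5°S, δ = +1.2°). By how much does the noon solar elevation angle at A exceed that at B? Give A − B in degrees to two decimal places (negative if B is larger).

+7.00°

A: 90° − |-7.6 − (16.1)| = 66.30°.
B: 90° − |-29.5 − (1.2)| = 59.30°.
A − B = 66.30 − 59.30 = 7.00°.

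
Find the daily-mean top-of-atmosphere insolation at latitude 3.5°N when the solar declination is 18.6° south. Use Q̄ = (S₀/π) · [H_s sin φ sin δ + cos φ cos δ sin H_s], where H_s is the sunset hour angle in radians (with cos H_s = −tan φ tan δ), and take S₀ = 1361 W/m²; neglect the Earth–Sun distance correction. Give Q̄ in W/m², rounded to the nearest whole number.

cos H_s = −tan(3.5°) · tan(-18.6°) = 0.0206, so H_s = arccos(0.0206) = 88.82°. In radians, H_s = 1.5502.
H_s sin φ sin δ = 1.5502 × 0.0610 × -0.3190 = -0.0302.
cos φ cos δ sin H_s = 0.9981 × 0.9478 × 0.9998 = 0.9458.
Q̄ = (1361/π) × (-0.0302 + 0.9458) = 433.22 × 0.9156 = 396.66 W/m².

397 W/m²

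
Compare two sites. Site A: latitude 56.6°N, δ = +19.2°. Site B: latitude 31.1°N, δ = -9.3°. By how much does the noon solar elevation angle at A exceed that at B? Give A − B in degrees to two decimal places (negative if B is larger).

+3.00°

A: 90° − |56.6 − (19.2)| = 52.60°.
B: 90° − |31.1 − (-9.3)| = 49.60°.
A − B = 52.60 − 49.60 = 3.00°.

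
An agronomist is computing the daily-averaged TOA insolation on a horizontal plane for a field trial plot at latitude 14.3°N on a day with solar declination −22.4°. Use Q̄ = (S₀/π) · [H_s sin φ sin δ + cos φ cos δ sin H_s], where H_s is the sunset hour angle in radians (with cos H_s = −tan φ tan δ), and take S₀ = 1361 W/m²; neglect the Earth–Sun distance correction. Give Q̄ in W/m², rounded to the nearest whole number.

326 W/m²

−tan φ tan δ = −(0.2549)(-0.4122) = 0.1051; H_s = arccos(0.1051) = 83.97°. In radians, H_s = 1.4656.
H_s sin φ sin δ = 1.4656 × 0.2470 × -0.3811 = -0.1380.
cos φ cos δ sin H_s = 0.9690 × 0.9245 × 0.9945 = 0.8909.
Q̄ = (1361/π) × (-0.1380 + 0.8909) = 433.22 × 0.7529 = 326.17 W/m².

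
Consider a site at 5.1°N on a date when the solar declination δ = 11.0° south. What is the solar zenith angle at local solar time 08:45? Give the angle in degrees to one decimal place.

Hour angle H = 15° × (8.75 − 12) = -48.75°.
With φ = 5.1°, δ = -11.0°, H = -48.75°: sin φ sin δ = -0.0170, cos φ cos δ cos H = 0.6447, so cos θ_z = 0.6277.
θ_z = arccos(0.6277) = 51.12°.

51.1°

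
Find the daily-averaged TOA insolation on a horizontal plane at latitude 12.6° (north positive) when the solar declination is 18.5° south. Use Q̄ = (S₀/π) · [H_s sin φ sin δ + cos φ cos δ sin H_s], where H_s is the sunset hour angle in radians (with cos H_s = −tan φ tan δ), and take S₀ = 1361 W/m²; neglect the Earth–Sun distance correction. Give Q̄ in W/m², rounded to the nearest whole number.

355 W/m²

−tan φ tan δ = −(0.2235)(-0.3346) = 0.0748; H_s = arccos(0.0748) = 85.71°. In radians, H_s = 1.4959.
H_s sin φ sin δ = 1.4959 × 0.2181 × -0.3173 = -0.1035.
cos φ cos δ sin H_s = 0.9759 × 0.9483 × 0.9972 = 0.9229.
Q̄ = (1361/π) × (-0.1035 + 0.9229) = 433.22 × 0.8194 = 354.98 W/m².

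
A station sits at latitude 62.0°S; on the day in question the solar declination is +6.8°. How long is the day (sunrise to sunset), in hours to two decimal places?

10.27 hours

cos H_s = −tan(-62.0°) · tan(6.8°) = 0.2243, so H_s = arccos(0.2243) = 77.04°.
Day length = 2 H_s / 15° h⁻¹ = 154.08° / 15 = 10.272 h.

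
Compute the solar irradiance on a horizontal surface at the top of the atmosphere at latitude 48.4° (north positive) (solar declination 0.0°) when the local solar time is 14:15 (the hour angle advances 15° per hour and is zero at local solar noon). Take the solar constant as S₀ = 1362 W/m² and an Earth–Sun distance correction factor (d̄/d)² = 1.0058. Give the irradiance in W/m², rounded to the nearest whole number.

Hour angle H = 15° × (14.25 − 12) = 33.75°.
cos θ_z = sin(48.4°) sin(0.0°) + cos(48.4°) cos(0.0°) cos(33.75°) = 0.0000 + 0.5520 = 0.5520.
Top-of-atmosphere irradiance = S₀ (d̄/d)² cos θ_z = 1362 × 1.0058 × 0.5520 = 756.18 W/m².

756 W/m²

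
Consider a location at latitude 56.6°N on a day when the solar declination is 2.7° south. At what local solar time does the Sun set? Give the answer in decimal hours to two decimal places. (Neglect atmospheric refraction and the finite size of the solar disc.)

−tan φ tan δ = −(1.5166)(-0.0472) = 0.0716; H_s = arccos(0.0716) = 85.89°.
Sunset is at 12 + H_s/15 = 12 + 5.726 = 17.726 h local solar time.

17.73 h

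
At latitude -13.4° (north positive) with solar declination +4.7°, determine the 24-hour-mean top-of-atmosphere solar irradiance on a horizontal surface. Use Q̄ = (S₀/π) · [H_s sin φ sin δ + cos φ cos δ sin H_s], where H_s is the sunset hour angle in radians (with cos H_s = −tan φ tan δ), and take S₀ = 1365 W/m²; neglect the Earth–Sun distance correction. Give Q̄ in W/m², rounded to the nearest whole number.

408 W/m²

−tan φ tan δ = −(-0.2382)(0.0822) = 0.0196; H_s = arccos(0.0196) = 88.88°. In radians, H_s = 1.5512.
H_s sin φ sin δ = 1.5512 × -0.2317 × 0.0819 = -0.0294.
cos φ cos δ sin H_s = 0.9728 × 0.9966 × 0.9998 = 0.9693.
Q̄ = (1365/π) × (-0.0294 + 0.9693) = 434.49 × 0.9399 = 408.38 W/m².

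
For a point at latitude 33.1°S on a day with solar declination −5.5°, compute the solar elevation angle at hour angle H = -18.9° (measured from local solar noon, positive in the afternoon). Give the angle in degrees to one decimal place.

57.3°

cos θ_z = sin(-33.1°) sin(-5.5°) + cos(-33.1°) cos(-5.5°) cos(-18.90°) = 0.0523 + 0.7889 = 0.8412.
θ_z = arccos(0.8412) = 32.73°, so the elevation is 90° − 32.73° = 57.27°.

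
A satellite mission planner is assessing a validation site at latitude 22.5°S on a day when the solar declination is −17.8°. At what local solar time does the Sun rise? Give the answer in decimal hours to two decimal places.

5.49 h

The sunset hour angle satisfies cos H_s = −tan φ tan δ = -0.1330, giving H_s = 97.64°.
Sunrise is at 12 − H_s/15 = 12 − 6.509 = 5.491 h local solar time.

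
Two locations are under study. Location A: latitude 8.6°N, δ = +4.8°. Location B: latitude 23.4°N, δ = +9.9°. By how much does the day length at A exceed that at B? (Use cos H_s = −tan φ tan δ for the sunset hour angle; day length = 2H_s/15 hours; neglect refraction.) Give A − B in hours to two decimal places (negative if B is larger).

-0.48 h

A: H_s = arccos(−tan 8.6° · tan 4.8°) = 90.73°, so 2H_s/15 = 12.0973 h.
B: H_s = arccos(−tan 23.4° · tan 9.9°) = 94.33°, so 2H_s/15 = 12.5773 h.
A − B = 12.0973 − 12.5773 = -0.4800 h.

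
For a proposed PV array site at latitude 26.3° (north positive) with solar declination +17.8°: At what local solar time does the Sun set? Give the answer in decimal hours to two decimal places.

cos H_s = −tan(26.3°) · tan(17.8°) = -0.1587, so H_s = arccos(-0.1587) = 99.13°.
Sunset is at 12 + H_s/15 = 12 + 6.609 = 18.609 h local solar time.

18.61 h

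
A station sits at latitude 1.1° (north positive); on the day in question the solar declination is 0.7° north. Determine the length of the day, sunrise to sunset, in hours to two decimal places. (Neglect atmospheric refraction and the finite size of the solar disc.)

−tan φ tan δ = −(0.0192)(0.0122) = -0.0002; H_s = arccos(-0.0002) = 90.01°.
Day length = 2 H_s / 15° h⁻¹ = 180.02° / 15 = 12.001 h.

12.00 hours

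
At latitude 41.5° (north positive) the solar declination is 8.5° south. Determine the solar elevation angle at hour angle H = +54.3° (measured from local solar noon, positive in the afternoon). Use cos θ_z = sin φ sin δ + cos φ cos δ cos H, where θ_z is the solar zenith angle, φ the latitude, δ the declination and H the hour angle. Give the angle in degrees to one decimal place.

19.5°

With φ = 41.5°, δ = -8.5°, H = 54.30°: sin φ sin δ = -0.0979, cos φ cos δ cos H = 0.4322, so cos θ_z = 0.3343.
θ_z = arccos(0.3343) = 70.47°, so the elevation is 90° − 70.47° = 19.53°.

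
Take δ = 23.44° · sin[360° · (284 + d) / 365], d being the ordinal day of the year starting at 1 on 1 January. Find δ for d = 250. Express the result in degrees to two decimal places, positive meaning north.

+5.40°

360 × (284 + 250) / 365 = 526.685°; sin(526.685°) = 0.2303.
δ = 23.44 × 0.2303 = 5.398° ≈ +5.40°.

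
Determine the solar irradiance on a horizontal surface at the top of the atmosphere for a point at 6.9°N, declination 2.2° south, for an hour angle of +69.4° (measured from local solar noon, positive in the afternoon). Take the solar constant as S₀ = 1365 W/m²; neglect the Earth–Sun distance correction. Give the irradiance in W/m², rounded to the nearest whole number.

cos θ_z = sin(6.9°) sin(-2.2°) + cos(6.9°) cos(-2.2°) cos(69.40°) = -0.0046 + 0.3490 = 0.3444.
Top-of-atmosphere irradiance = S₀ cos θ_z = 1365 × 0.3444 = 470.11 W/m².

470 W/m²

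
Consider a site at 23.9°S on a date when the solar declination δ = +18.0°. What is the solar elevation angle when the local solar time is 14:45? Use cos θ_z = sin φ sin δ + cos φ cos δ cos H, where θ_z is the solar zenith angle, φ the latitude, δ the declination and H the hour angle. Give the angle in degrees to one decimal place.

31.9°

Hour angle H = 15° × (14.75 − 12) = 41.25°.
cos θ_z = sin(-23.9°) sin(18.0°) + cos(-23.9°) cos(18.0°) cos(41.25°) = -0.1252 + 0.6537 = 0.5285.
θ_z = arccos(0.5285) = 58.10°, so the elevation is 90° − 58.10° = 31.90°.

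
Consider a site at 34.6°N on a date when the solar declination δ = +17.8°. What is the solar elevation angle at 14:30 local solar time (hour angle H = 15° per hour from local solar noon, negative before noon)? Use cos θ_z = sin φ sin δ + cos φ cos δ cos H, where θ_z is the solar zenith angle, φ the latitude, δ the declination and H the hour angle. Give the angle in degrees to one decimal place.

52.7°

Hour angle H = 15° × (14.5 − 12) = 37.50°.
With φ = 34.6°, δ = 17.8°, H = 37.50°: sin φ sin δ = 0.1736, cos φ cos δ cos H = 0.6218, so cos θ_z = 0.7954.
θ_z = arccos(0.7954) = 37.31°, so the elevation is 90° − 37.31° = 52.69°.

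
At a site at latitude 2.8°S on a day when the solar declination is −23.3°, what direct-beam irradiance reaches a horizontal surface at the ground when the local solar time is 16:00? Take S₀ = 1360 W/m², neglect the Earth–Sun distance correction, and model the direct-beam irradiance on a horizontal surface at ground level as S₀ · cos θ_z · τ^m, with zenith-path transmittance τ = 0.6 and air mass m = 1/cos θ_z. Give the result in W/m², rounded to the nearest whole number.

Hour angle H = 15° × (16 − 12) = 60.00°.
With φ = -2.8°, δ = -23.3°, H = 60.00°: sin φ sin δ = 0.0193, cos φ cos δ cos H = 0.4587, so cos θ_z = 0.4780.
Air mass m = 1/cos θ_z = 1/0.4780 = 2.092; τ^m = 0.6^2.092 = 0.3435.
Surface direct beam = 1360 × 0.4780 × 0.3435 = 223.30 W/m².

223 W/m²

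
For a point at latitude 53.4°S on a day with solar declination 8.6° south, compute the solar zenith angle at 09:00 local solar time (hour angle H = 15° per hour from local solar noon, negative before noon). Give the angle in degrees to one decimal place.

Hour angle H = 15° × (9 − 12) = -45.00°.
cos θ_z = sin φ sin δ + cos φ cos δ cos H = (-0.8028)(-0.1495) + (0.5962)(0.9888)(0.7071) = 0.5369.
θ_z = arccos(0.5369) = 57.53°.

57.5°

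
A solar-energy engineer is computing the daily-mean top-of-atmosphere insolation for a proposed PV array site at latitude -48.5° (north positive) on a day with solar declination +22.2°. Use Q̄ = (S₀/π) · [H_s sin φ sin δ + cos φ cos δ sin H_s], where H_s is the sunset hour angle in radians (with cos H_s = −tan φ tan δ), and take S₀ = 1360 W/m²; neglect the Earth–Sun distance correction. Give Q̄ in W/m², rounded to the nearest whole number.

−tan φ tan δ = −(-1.1303)(0.4081) = 0.4613; H_s = arccos(0.4613) = 62.53°. In radians, H_s = 1.0914.
H_s sin φ sin δ = 1.0914 × -0.7490 × 0.3778 = -0.3088.
cos φ cos δ sin H_s = 0.6626 × 0.9259 × 0.8873 = 0.5444.
Q̄ = (1360/π) × (-0.3088 + 0.5444) = 432.90 × 0.2356 = 101.99 W/m².

102 W/m²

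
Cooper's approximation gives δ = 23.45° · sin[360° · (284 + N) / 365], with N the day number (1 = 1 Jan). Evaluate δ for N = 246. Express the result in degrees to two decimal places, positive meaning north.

+6.96°

360 × (284 + 246) / 365 = 522.740°; sin(522.740°) = 0.2967.
δ = 23.45 × 0.2967 = 6.958° ≈ +6.96°.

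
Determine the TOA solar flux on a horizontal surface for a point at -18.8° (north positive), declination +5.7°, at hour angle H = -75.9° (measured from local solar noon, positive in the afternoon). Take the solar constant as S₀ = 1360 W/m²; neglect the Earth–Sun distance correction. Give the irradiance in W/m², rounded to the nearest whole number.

With φ = -18.8°, δ = 5.7°, H = -75.90°: sin φ sin δ = -0.0320, cos φ cos δ cos H = 0.2295, so cos θ_z = 0.1975.
Top-of-atmosphere irradiance = S₀ cos θ_z = 1360 × 0.1975 = 268.60 W/m².

269 W/m²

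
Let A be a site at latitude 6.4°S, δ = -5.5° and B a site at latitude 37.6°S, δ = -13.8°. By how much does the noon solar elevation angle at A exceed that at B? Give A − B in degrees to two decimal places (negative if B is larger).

+22.90°

A: 90° − |-6.4 − (-5.5)| = 89.10°.
B: 90° − |-37.6 − (-13.8)| = 66.20°.
A − B = 89.10 − 66.20 = 22.90°.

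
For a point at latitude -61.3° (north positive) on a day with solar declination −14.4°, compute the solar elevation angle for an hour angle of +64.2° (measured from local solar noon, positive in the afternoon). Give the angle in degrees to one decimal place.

With φ = -61.3°, δ = -14.4°, H = 64.20°: sin φ sin δ = 0.2181, cos φ cos δ cos H = 0.2024, so cos θ_z = 0.4205.
θ_z = arccos(0.4205) = 65.13°, so the elevation is 90° − 65.13° = 24.87°.

24.9°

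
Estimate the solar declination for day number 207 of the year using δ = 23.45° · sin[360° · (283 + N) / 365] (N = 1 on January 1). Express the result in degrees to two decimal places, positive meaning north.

360 × (283 + 207) / 365 = 483.288°; sin(483.288°) = 0.8359.
δ = 23.45 × 0.8359 = 19.602° ≈ +19.60°.

+19.60°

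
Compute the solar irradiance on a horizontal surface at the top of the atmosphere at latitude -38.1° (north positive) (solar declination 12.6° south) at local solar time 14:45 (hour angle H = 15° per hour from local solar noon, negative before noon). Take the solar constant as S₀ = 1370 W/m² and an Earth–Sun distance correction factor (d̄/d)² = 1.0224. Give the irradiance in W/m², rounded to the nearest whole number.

Hour angle H = 15° × (14.75 − 12) = 41.25°.
cos θ_z = sin φ sin δ + cos φ cos δ cos H = (-0.6170)(-0.2181) + (0.7869)(0.9759)(0.7518) = 0.7119.
Top-of-atmosphere irradiance = S₀ (d̄/d)² cos θ_z = 1370 × 1.0224 × 0.7119 = 997.15 W/m².

997 W/m²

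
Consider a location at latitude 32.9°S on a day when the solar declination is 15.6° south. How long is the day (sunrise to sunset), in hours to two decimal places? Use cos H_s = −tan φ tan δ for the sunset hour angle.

The sunset hour angle satisfies cos H_s = −tan φ tan δ = -0.1806, giving H_s = 100.40°.
Day length = 2 H_s / 15° h⁻¹ = 200.80° / 15 = 13.387 h.

13.39 hours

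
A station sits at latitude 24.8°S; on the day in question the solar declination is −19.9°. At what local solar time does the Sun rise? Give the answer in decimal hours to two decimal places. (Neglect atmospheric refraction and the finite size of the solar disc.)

cos H_s = −tan(-24.8°) · tan(-19.9°) = -0.1673, so H_s = arccos(-0.1673) = 99.63°.
Sunrise is at 12 − H_s/15 = 12 − 6.642 = 5.358 h local solar time.

5.36 h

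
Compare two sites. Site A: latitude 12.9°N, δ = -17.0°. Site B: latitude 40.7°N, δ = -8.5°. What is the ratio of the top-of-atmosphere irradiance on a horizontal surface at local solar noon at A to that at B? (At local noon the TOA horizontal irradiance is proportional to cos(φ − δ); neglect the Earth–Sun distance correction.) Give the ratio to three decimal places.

A: cos θ_z = cos(12.9° − (-17.0°)) = 0.8669.
B: cos θ_z = cos(40.7° − (-8.5°)) = 0.6534.
Ratio A/B = 0.8669 / 0.6534 = 1.3268.

1.327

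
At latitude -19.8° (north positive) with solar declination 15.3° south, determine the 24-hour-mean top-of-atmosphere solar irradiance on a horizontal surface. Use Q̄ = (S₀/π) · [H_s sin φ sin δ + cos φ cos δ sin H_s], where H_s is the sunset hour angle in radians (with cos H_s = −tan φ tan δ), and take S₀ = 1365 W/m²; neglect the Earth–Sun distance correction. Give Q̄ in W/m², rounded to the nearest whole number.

457 W/m²

−tan φ tan δ = −(-0.3600)(-0.2736) = -0.0985; H_s = arccos(-0.0985) = 95.65°. In radians, H_s = 1.6694.
H_s sin φ sin δ = 1.6694 × -0.3387 × -0.2639 = 0.1492.
cos φ cos δ sin H_s = 0.9409 × 0.9646 × 0.9951 = 0.9031.
Q̄ = (1365/π) × (0.1492 + 0.9031) = 434.49 × 1.0523 = 457.21 W/m².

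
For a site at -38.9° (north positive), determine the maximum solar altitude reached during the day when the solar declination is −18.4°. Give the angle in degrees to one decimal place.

At local solar noon the hour angle is zero, so the elevation is 90° − |φ − δ| = 90° − |-38.9° − (-18.4°)| = 90° − 20.5° = 69.5°.

69.5°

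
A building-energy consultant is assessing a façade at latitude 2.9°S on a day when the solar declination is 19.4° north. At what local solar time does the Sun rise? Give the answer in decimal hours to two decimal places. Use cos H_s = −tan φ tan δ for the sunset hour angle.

6.07 h

cos H_s = −tan(-2.9°) · tan(19.4°) = 0.0178, so H_s = arccos(0.0178) = 88.98°.
Sunrise is at 12 − H_s/15 = 12 − 5.932 = 6.068 h local solar time.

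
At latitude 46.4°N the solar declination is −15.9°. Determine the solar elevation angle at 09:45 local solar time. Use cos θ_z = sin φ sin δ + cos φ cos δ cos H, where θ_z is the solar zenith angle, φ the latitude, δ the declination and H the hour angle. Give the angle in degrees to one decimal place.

Hour angle H = 15° × (9.75 − 12) = -33.75°.
cos θ_z = sin φ sin δ + cos φ cos δ cos H = (0.7242)(-0.2740) + (0.6896)(0.9617)(0.8315) = 0.3530.
θ_z = arccos(0.3530) = 69.33°, so the elevation is 90° − 69.33° = 20.67°.

20.7°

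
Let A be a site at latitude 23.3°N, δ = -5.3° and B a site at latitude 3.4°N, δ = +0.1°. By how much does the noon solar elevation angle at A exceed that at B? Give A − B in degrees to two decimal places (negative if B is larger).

-25.30°

A: 90° − |23.3 − (-5.3)| = 61.40°.
B: 90° − |3.4 − (0.1)| = 86.70°.
A − B = 61.40 − 86.70 = -25.30°.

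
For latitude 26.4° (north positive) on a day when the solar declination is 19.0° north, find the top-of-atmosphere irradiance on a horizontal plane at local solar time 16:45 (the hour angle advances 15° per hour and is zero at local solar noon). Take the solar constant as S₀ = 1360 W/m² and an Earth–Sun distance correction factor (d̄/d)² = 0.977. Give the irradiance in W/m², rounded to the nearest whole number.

554 W/m²

Hour angle H = 15° × (16.75 − 12) = 71.25°.
With φ = 26.4°, δ = 19.0°, H = 71.25°: sin φ sin δ = 0.1448, cos φ cos δ cos H = 0.2722, so cos θ_z = 0.4170.
Top-of-atmosphere irradiance = S₀ (d̄/d)² cos θ_z = 1360 × 0.977 × 0.4170 = 554.08 W/m².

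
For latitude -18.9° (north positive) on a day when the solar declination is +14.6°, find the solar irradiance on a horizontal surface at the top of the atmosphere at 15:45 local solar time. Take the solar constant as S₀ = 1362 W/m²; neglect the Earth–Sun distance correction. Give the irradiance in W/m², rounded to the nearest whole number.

Hour angle H = 15° × (15.75 − 12) = 56.25°.
cos θ_z = sin φ sin δ + cos φ cos δ cos H = (-0.3239)(0.2521) + (0.9461)(0.9677)(0.5556) = 0.4270.
Top-of-atmosphere irradiance = S₀ cos θ_z = 1362 × 0.4270 = 581.57 W/m².

582 W/m²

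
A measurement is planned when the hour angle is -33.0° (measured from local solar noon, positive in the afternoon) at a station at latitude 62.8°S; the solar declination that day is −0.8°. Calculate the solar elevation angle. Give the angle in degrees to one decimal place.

With φ = -62.8°, δ = -0.8°, H = -33.00°: sin φ sin δ = 0.0124, cos φ cos δ cos H = 0.3833, so cos θ_z = 0.3957.
θ_z = arccos(0.3957) = 66.69°, so the elevation is 90° − 66.69° = 23.31°.

23.3°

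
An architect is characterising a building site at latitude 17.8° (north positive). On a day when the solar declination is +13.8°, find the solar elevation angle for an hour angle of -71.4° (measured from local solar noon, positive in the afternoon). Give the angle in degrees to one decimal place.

cos θ_z = sin φ sin δ + cos φ cos δ cos H = (0.3057)(0.2385) + (0.9521)(0.9711)(0.3190) = 0.3679.
θ_z = arccos(0.3679) = 68.41°, so the elevation is 90° − 68.41° = 21.59°.

21.6°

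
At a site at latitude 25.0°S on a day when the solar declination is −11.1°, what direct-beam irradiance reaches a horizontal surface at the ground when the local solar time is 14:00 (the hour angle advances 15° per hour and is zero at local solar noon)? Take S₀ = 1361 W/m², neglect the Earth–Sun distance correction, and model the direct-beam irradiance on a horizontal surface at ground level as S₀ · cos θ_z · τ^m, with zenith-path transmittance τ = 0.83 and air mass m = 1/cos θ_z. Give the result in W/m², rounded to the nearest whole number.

Hour angle H = 15° × (14 − 12) = 30.00°.
With φ = -25.0°, δ = -11.1°, H = 30.00°: sin φ sin δ = 0.0814, cos φ cos δ cos H = 0.7702, so cos θ_z = 0.8516.
Air mass m = 1/cos θ_z = 1/0.8516 = 1.174; τ^m = 0.83^1.174 = 0.8035.
Surface direct beam = 1361 × 0.8516 × 0.8035 = 931.28 W/m².

931 W/m²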